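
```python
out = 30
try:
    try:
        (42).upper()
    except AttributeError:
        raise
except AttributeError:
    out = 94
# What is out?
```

Step-by-step execution trace:
1. Inner try: `(42).upper()` raises AttributeError.
2. Inner `except AttributeError` matches; bare `raise` re-raises the same AttributeError.
3. Outer `except AttributeError` matches → out = 94.
Result: 94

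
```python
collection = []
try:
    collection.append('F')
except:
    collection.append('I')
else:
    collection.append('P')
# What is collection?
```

Step-by-step execution trace:
1. try: `collection.append('F')` → collection = ['F']. No exception raised.
2. `except` is skipped.
3. `else` runs (try completed without exception): `collection.append('P')` → collection = ['F', 'P'].
Result: ['F', 'P']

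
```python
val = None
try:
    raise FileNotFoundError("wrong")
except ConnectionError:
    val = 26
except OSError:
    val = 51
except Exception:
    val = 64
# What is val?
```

Step-by-step execution trace:
1. `raise FileNotFoundError(...)` raises FileNotFoundError.
2. `except ConnectionError` does not match (FileNotFoundError is not a subclass of ConnectionError); skipped.
3. `except OSError` matches (FileNotFoundError is a subclass of OSError) → val = 51.
4. `except Exception` is not reached.
Result: 51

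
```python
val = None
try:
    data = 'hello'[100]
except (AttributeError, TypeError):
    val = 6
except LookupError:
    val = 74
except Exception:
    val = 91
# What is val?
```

Step-by-step execution trace:
1. `data = 'hello'[100]` raises IndexError.
2. `except (AttributeError, TypeError)` does not match IndexError; skipped.
3. `except LookupError` matches (IndexError is a subclass of LookupError) → val = 74.
4. `except Exception` is not reached.
Result: 74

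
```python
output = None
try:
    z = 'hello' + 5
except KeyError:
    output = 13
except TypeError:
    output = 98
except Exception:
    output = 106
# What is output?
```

Step-by-step execution trace:
1. `z = 'hello' + 5` raises TypeError.
2. `except KeyError` does not match TypeError; skipped.
3. `except TypeError` matches → output = 98.
4. Remaining except clauses are skipped.
Result: 98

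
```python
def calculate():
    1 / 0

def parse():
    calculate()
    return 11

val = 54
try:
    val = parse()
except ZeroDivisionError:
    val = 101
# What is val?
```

Step-by-step execution trace:
1. val starts at 54.
2. try: `parse()` calls `calculate()`.
3. `calculate()` evaluates `1 / 0`, which raises ZeroDivisionError; it propagates through parse (uncaught).
4. `return 11` in parse is not reached; the assignment to val does not complete.
5. `except ZeroDivisionError` matches → val = 101.
Result: 101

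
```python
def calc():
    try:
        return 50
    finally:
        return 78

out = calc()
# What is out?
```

Step-by-step execution trace:
1. `calc()` enters try: `return 50` sets pending return value 50.
2. Before returning, `finally: return 78` runs and overrides the pending return.
3. calc() returns 78 → out = 78.
Result: 78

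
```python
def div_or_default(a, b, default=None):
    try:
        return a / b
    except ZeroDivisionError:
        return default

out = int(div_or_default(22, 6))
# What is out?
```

Step-by-step execution trace:
1. `div_or_default(22, 6)` enters try: `return 22 / 6` → returns 3.6666666666666665. No exception raised.
2. `except ZeroDivisionError` is skipped.
3. `int(3.6666666666666665)` → 3 → out = 3.
Result: 3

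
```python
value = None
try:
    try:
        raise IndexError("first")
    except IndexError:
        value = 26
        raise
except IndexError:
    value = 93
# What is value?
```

Step-by-step execution trace:
1. Inner try: `raise IndexError("first")` raises IndexError.
2. Inner `except IndexError` matches → value = 26.
3. bare `raise` re-raises the same IndexError.
4. Outer `except IndexError` matches → value = 93.
Result: 93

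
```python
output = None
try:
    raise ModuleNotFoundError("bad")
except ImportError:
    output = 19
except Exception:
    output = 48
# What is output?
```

Step-by-step execution trace:
1. `raise ModuleNotFoundError(...)` raises ModuleNotFoundError.
2. `except ImportError` matches (ModuleNotFoundError is a subclass of ImportError) → output = 19.
3. `except Exception` is not reached.
Result: 19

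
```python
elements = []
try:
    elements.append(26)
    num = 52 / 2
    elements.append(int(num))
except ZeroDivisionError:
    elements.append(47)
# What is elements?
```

Step-by-step execution trace:
1. try: `elements.append(26)` → elements = [26].
2. `num = 52 / 2` → num = 26.0. No exception raised.
3. `elements.append(int(num))` → elements = [26, 26].
4. `except ZeroDivisionError` is skipped (no exception was raised).
Result: [26, 26]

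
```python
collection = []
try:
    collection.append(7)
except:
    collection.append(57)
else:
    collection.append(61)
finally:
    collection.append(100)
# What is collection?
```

Step-by-step execution trace:
1. try: `collection.append(7)` → collection = [7]. No exception raised.
2. `except` is skipped.
3. `else` runs: `collection.append(61)` → collection = [7, 61].
4. `finally` always runs: `collection.append(100)` → collection = [7, 61, 100].
Result: [7, 61, 100]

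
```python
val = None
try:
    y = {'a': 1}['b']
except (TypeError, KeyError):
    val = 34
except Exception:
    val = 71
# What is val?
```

Step-by-step execution trace:
1. `y = {'a': 1}['b']` raises KeyError.
2. `except (TypeError, KeyError)` matches (KeyError is in the tuple) → val = 34.
3. `except Exception` is not reached.
Result: 34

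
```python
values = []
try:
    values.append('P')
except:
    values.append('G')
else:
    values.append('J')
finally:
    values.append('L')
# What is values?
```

Step-by-step execution trace:
1. try: `values.append('P')` → values = ['P']. No exception raised.
2. `except` is skipped.
3. `else` runs: `values.append('J')` → values = ['P', 'J'].
4. `finally` always runs: `values.append('L')` → values = ['P', 'J', 'L'].
Result: ['P', 'J', 'L']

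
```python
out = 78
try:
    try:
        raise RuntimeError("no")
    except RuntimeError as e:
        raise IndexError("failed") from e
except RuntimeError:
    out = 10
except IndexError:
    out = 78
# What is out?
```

Step-by-step execution trace:
1. Inner try raises RuntimeError; inner `except RuntimeError as e` catches it.
2. `raise IndexError(...) from e` raises IndexError (RuntimeError is attached as __cause__, but only IndexError is active).
3. Outer `except RuntimeError` does not match IndexError; skipped.
4. Outer `except IndexError` matches → out = 78.
Result: 78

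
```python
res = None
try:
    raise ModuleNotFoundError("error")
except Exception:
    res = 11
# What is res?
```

Step-by-step execution trace:
1. `raise ModuleNotFoundError(...)` raises ModuleNotFoundError.
2. `except Exception` matches (ModuleNotFoundError is a subclass of Exception) → res = 11.
Result: 11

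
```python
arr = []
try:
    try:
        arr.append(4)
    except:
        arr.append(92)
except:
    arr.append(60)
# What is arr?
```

Step-by-step execution trace:
1. Inner try: `arr.append(4)` → arr = [4]. No exception raised.
2. Inner `except` is skipped.
3. Inner try completes normally; outer `except` is skipped.
Result: [4]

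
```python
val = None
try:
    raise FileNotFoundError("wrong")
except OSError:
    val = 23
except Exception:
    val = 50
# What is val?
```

Step-by-step execution trace:
1. `raise FileNotFoundError(...)` raises FileNotFoundError.
2. `except OSError` matches (FileNotFoundError is a subclass of OSError) → val = 23.
3. `except Exception` is not reached.
Result: 23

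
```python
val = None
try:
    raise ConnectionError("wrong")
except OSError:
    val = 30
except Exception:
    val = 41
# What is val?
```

Step-by-step execution trace:
1. `raise ConnectionError(...)` raises ConnectionError.
2. `except OSError` matches (ConnectionError is a subclass of OSError) → val = 30.
3. `except Exception` is not reached.
Result: 30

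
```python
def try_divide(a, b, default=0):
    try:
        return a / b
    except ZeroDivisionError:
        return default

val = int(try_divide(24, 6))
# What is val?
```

Step-by-step execution trace:
1. `try_divide(24, 6)` enters try: `return 24 / 6` → returns 4.0. No exception raised.
2. `except ZeroDivisionError` is skipped.
3. `int(4.0)` → 4 → val = 4.
Result: 4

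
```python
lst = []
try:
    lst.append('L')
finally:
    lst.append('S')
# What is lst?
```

Step-by-step execution trace:
1. try: `lst.append('L')` → lst = ['L'].
2. The try body completes without raising.
3. finally always runs: `lst.append('S')` → lst = ['L', 'S'].
Result: ['L', 'S']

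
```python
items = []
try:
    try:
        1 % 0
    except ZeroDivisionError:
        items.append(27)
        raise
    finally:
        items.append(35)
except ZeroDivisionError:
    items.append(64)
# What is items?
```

Step-by-step execution trace:
1. Inner try: `1 % 0` raises ZeroDivisionError.
2. Inner `except ZeroDivisionError` matches → `items.append(27)` → items = [27].
3. bare `raise` re-raises ZeroDivisionError.
4. Inner `finally` runs during unwinding: `items.append(35)` → items = [27, 35].
5. Outer `except ZeroDivisionError` matches → `items.append(64)` → items = [27, 35, 64].
Result: [27, 35, 64]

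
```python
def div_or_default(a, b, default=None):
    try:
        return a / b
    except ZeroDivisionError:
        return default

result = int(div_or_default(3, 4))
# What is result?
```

Step-by-step execution trace:
1. `div_or_default(3, 4)` enters try: `return 3 / 4` → returns 0.75. No exception raised.
2. `except ZeroDivisionError` is skipped.
3. `int(0.75)` → 0 → result = 0.
Result: 0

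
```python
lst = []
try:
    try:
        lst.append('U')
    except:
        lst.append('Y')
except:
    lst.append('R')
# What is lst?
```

Step-by-step execution trace:
1. Inner try: `lst.append('U')` → lst = ['U']. No exception raised.
2. Inner `except` is skipped.
3. Inner try completes normally; outer `except` is skipped.
Result: ['U']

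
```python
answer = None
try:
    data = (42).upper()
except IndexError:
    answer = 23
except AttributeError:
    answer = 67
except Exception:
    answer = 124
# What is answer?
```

Step-by-step execution trace:
1. `data = (42).upper()` raises AttributeError.
2. `except IndexError` does not match AttributeError; skipped.
3. `except AttributeError` matches → answer = 67.
4. Remaining except clauses are skipped.
Result: 67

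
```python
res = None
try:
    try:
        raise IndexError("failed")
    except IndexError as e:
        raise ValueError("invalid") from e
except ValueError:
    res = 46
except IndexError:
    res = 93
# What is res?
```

Step-by-step execution trace:
1. Inner try raises IndexError; inner `except IndexError as e` catches it.
2. `raise ValueError(...) from e` raises ValueError (IndexError is attached as __cause__, but only ValueError is active).
3. Outer `except ValueError` matches → res = 46.
4. `except IndexError` is not reached.
Result: 46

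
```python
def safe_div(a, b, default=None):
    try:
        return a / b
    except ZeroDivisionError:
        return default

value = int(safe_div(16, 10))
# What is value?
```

Step-by-step execution trace:
1. `safe_div(16, 10)` enters try: `return 16 / 10` → returns 1.6. No exception raised.
2. `except ZeroDivisionError` is skipped.
3. `int(1.6)` → 1 → value = 1.
Result: 1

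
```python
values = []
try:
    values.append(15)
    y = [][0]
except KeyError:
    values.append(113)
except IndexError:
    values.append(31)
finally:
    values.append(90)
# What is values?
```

Step-by-step execution trace:
1. try: `values.append(15)` → values = [15].
2. `y = [][0]` raises IndexError.
3. `except KeyError` does not match IndexError; skipped.
4. `except IndexError` matches → `values.append(31)` → values = [15, 31].
5. finally always runs: `values.append(90)` → values = [15, 31, 90].
Result: [15, 31, 90]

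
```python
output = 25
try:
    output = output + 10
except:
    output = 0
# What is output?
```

Step-by-step execution trace:
1. output starts at 25.
2. try: `output = output + 10` → output = 35. No exception raised.
3. `except` is skipped.
Result: 35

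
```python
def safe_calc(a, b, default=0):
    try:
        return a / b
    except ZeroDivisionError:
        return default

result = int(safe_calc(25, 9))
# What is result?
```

Step-by-step execution trace:
1. `safe_calc(25, 9)` enters try: `return 25 / 9` → returns 2.7777777777777777. No exception raised.
2. `except ZeroDivisionError` is skipped.
3. `int(2.7777777777777777)` → 2 → result = 2.
Result: 2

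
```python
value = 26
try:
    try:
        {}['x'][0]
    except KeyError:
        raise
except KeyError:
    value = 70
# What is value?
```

Step-by-step execution trace:
1. Inner try: `{}['x'][0]` raises KeyError.
2. Inner `except KeyError` matches; bare `raise` re-raises the same KeyError.
3. Outer `except KeyError` matches → value = 70.
Result: 70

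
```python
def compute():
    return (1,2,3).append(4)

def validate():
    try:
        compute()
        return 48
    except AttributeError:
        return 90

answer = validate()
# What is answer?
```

Step-by-step execution trace:
1. `validate()` calls `compute()`.
2. `compute()` evaluates `(1,2,3).append(4)`, which raises AttributeError; it propagates to the caller.
3. `return 48` is not reached.
4. `except AttributeError` in validate matches → returns 90.
5. answer = 90.
Result: 90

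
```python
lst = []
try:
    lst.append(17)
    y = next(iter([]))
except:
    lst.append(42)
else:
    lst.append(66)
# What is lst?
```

Step-by-step execution trace:
1. try: `lst.append(17)` → lst = [17].
2. `y = next(iter([]))` raises StopIteration.
3. bare `except` matches → `lst.append(42)` → lst = [17, 42].
4. `else` is skipped (an exception was raised).
Result: [17, 42]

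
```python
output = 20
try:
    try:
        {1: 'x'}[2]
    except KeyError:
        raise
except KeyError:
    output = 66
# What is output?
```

Step-by-step execution trace:
1. Inner try: `{1: 'x'}[2]` raises KeyError.
2. Inner `except KeyError` matches; bare `raise` re-raises the same KeyError.
3. Outer `except KeyError` matches → output = 66.
Result: 66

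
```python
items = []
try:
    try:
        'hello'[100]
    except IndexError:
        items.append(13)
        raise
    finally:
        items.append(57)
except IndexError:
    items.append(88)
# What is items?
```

Step-by-step execution trace:
1. Inner try: `'hello'[100]` raises IndexError.
2. Inner `except IndexError` matches → `items.append(13)` → items = [13].
3. bare `raise` re-raises IndexError.
4. Inner `finally` runs during unwinding: `items.append(57)` → items = [13, 57].
5. Outer `except IndexError` matches → `items.append(88)` → items = [13, 57, 88].
Result: [13, 57, 88]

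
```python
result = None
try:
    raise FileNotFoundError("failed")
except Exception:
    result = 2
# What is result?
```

Step-by-step execution trace:
1. `raise FileNotFoundError(...)` raises FileNotFoundError.
2. `except Exception` matches (FileNotFoundError is a subclass of Exception) → result = 2.
Result: 2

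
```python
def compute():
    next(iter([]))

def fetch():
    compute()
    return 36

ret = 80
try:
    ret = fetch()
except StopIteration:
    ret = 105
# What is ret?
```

Step-by-step execution trace:
1. ret starts at 80.
2. try: `fetch()` calls `compute()`.
3. `compute()` evaluates `next(iter([]))`, which raises StopIteration; it propagates through fetch (uncaught).
4. `return 36` in fetch is not reached; the assignment to ret does not complete.
5. `except StopIteration` matches → ret = 105.
Result: 105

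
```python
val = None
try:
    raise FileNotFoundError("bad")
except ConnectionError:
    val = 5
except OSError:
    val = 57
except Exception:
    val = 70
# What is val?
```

Step-by-step execution trace:
1. `raise FileNotFoundError(...)` raises FileNotFoundError.
2. `except ConnectionError` does not match (FileNotFoundError is not a subclass of ConnectionError); skipped.
3. `except OSError` matches (FileNotFoundError is a subclass of OSError) → val = 57.
4. `except Exception` is not reached.
Result: 57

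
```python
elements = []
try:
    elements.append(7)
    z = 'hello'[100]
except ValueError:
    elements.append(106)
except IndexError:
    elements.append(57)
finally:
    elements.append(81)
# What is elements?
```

Step-by-step execution trace:
1. try: `elements.append(7)` → elements = [7].
2. `z = 'hello'[100]` raises IndexError.
3. `except ValueError` does not match IndexError; skipped.
4. `except IndexError` matches → `elements.append(57)` → elements = [7, 57].
5. finally always runs: `elements.append(81)` → elements = [7, 57, 81].
Result: [7, 57, 81]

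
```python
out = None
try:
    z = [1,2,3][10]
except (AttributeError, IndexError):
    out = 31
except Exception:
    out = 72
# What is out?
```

Step-by-step execution trace:
1. `z = [1,2,3][10]` raises IndexError.
2. `except (AttributeError, IndexError)` matches (IndexError is in the tuple) → out = 31.
3. `except Exception` is not reached.
Result: 31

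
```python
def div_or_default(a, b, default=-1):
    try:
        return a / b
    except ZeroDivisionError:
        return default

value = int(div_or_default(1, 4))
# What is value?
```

Step-by-step execution trace:
1. `div_or_default(1, 4)` enters try: `return 1 / 4` → returns 0.25. No exception raised.
2. `except ZeroDivisionError` is skipped.
3. `int(0.25)` → 0 → value = 0.
Result: 0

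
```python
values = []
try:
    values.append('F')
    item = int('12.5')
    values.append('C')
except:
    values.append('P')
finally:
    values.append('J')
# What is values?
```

Step-by-step execution trace:
1. try: `values.append('F')` → values = ['F'].
2. `item = int('12.5')` raises ValueError; `values.append('C')` is not reached.
3. bare `except` matches → `values.append('P')` → values = ['F', 'P'].
4. finally always runs: `values.append('J')` → values = ['F', 'P', 'J'].
Result: ['F', 'P', 'J']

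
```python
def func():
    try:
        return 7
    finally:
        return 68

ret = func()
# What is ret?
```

Step-by-step execution trace:
1. `func()` enters try: `return 7` sets pending return value 7.
2. Before returning, `finally: return 68` runs and overrides the pending return.
3. func() returns 68 → ret = 68.
Result: 68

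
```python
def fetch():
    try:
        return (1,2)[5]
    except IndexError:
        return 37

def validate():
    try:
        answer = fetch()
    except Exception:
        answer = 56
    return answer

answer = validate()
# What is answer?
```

Step-by-step execution trace:
1. `validate()` calls `fetch()`.
2. In fetch: `(1,2)[5]` raises IndexError; `except IndexError` catches it → returns 37.
3. In validate: `answer = fetch()` → answer = 37. No exception reaches validate.
4. `except Exception` is skipped; validate returns 37.
5. answer = 37.
Result: 37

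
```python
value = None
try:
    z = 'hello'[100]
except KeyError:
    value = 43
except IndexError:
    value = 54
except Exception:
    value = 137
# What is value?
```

Step-by-step execution trace:
1. `z = 'hello'[100]` raises IndexError.
2. `except KeyError` does not match IndexError; skipped.
3. `except IndexError` matches → value = 54.
4. Remaining except clauses are skipped.
Result: 54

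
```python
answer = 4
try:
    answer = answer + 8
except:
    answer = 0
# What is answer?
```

Step-by-step execution trace:
1. answer starts at 4.
2. try: `answer = answer + 8` → answer = 12. No exception raised.
3. `except` is skipped.
Result: 12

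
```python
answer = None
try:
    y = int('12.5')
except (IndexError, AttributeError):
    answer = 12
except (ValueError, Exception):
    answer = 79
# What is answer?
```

Step-by-step execution trace:
1. `y = int('12.5')` raises ValueError.
2. `except (IndexError, AttributeError)` does not match ValueError; skipped.
3. `except (ValueError, Exception)` matches (ValueError is in the tuple) → answer = 79.
Result: 79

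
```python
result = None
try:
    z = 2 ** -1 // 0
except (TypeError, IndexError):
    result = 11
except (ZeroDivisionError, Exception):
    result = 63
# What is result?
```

Step-by-step execution trace:
1. `z = 2 ** -1 // 0` raises ZeroDivisionError.
2. `except (TypeError, IndexError)` does not match ZeroDivisionError; skipped.
3. `except (ZeroDivisionError, Exception)` matches (ZeroDivisionError is in the tuple) → result = 63.
Result: 63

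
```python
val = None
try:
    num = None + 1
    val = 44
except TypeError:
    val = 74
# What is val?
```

Step-by-step execution trace:
1. `num = None + 1` raises TypeError.
2. `val = 44` is not reached.
3. `except TypeError` matches → val = 74.
Result: 74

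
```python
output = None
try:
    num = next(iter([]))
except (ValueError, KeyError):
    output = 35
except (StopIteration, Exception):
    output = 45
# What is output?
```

Step-by-step execution trace:
1. `num = next(iter([]))` raises StopIteration.
2. `except (ValueError, KeyError)` does not match StopIteration; skipped.
3. `except (StopIteration, Exception)` matches (StopIteration is in the tuple) → output = 45.
Result: 45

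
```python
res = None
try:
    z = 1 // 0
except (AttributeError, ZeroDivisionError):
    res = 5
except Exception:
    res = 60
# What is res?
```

Step-by-step execution trace:
1. `z = 1 // 0` raises ZeroDivisionError.
2. `except (AttributeError, ZeroDivisionError)` matches (ZeroDivisionError is in the tuple) → res = 5.
3. `except Exception` is not reached.
Result: 5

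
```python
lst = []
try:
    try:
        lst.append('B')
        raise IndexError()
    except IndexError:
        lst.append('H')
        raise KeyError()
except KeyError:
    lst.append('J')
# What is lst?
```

Step-by-step execution trace:
1. Inner try: `lst.append('B')` → lst = ['B'].
2. `raise IndexError()` raises IndexError.
3. Inner `except IndexError` matches → `lst.append('H')` → lst = ['B', 'H'].
4. `raise KeyError()` raises KeyError; propagates to outer try.
5. Outer `except KeyError` matches → `lst.append('J')` → lst = ['B', 'H', 'J'].
Result: ['B', 'H', 'J']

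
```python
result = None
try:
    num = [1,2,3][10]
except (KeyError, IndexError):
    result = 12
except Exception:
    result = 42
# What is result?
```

Step-by-step execution trace:
1. `num = [1,2,3][10]` raises IndexError.
2. `except (KeyError, IndexError)` matches (IndexError is in the tuple) → result = 12.
3. `except Exception` is not reached.
Result: 12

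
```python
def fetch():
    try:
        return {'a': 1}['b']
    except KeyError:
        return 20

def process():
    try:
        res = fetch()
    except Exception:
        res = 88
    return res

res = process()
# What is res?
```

Step-by-step execution trace:
1. `process()` calls `fetch()`.
2. In fetch: `{'a': 1}['b']` raises KeyError; `except KeyError` catches it → returns 20.
3. In process: `res = fetch()` → res = 20. No exception reaches process.
4. `except Exception` is skipped; process returns 20.
5. res = 20.
Result: 20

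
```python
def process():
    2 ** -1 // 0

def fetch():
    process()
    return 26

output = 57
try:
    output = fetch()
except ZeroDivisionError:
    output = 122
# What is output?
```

Step-by-step execution trace:
1. output starts at 57.
2. try: `fetch()` calls `process()`.
3. `process()` evaluates `2 ** -1 // 0`, which raises ZeroDivisionError; it propagates through fetch (uncaught).
4. `return 26` in fetch is not reached; the assignment to output does not complete.
5. `except ZeroDivisionError` matches → output = 122.
Result: 122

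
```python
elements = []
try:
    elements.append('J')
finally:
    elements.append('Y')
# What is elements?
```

Step-by-step execution trace:
1. try: `elements.append('J')` → elements = ['J'].
2. The try body completes without raising.
3. finally always runs: `elements.append('Y')` → elements = ['J', 'Y'].
Result: ['J', 'Y']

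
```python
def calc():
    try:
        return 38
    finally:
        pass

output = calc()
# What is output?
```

Step-by-step execution trace:
1. `calc()` enters try: `return 38` sets pending return value 38.
2. Before returning, `finally: pass` runs (no effect).
3. calc() returns 38 → output = 38.
Result: 38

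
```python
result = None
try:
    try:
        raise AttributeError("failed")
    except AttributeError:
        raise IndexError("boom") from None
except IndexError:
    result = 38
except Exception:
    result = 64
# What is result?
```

Step-by-step execution trace:
1. Inner try raises AttributeError; inner `except AttributeError` catches it.
2. `raise IndexError(...) from None` raises IndexError (from None suppresses __context__, but the active exception is still IndexError).
3. Outer `except IndexError` matches → result = 38.
4. `except Exception` is not reached.
Result: 38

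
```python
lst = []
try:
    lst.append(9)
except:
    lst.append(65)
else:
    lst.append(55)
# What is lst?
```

Step-by-step execution trace:
1. try: `lst.append(9)` → lst = [9]. No exception raised.
2. `except` is skipped.
3. `else` runs (try completed without exception): `lst.append(55)` → lst = [9, 55].
Result: [9, 55]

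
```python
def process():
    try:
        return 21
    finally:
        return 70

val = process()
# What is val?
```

Step-by-step execution trace:
1. `process()` enters try: `return 21` sets pending return value 21.
2. Before returning, `finally: return 70` runs and overrides the pending return.
3. process() returns 70 → val = 70.
Result: 70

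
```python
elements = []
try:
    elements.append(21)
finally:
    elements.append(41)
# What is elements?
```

Step-by-step execution trace:
1. try: `elements.append(21)` → elements = [21].
2. The try body completes without raising.
3. finally always runs: `elements.append(41)` → elements = [21, 41].
Result: [21, 41]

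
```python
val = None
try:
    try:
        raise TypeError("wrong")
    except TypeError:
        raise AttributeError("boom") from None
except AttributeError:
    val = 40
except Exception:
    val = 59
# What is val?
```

Step-by-step execution trace:
1. Inner try raises TypeError; inner `except TypeError` catches it.
2. `raise AttributeError(...) from None` raises AttributeError (from None suppresses __context__, but the active exception is still AttributeError).
3. Outer `except AttributeError` matches → val = 40.
4. `except Exception` is not reached.
Result: 40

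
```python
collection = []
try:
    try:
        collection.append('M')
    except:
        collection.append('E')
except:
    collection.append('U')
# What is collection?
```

Step-by-step execution trace:
1. Inner try: `collection.append('M')` → collection = ['M']. No exception raised.
2. Inner `except` is skipped.
3. Inner try completes normally; outer `except` is skipped.
Result: ['M']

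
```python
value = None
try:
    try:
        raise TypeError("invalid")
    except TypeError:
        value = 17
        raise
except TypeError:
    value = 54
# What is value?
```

Step-by-step execution trace:
1. Inner try: `raise TypeError("invalid")` raises TypeError.
2. Inner `except TypeError` matches → value = 17.
3. bare `raise` re-raises the same TypeError.
4. Outer `except TypeError` matches → value = 54.
Result: 54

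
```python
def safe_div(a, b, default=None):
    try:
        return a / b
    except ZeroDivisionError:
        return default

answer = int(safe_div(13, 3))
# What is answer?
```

Step-by-step execution trace:
1. `safe_div(13, 3)` enters try: `return 13 / 3` → returns 4.333333333333333. No exception raised.
2. `except ZeroDivisionError` is skipped.
3. `int(4.333333333333333)` → 4 → answer = 4.
Result: 4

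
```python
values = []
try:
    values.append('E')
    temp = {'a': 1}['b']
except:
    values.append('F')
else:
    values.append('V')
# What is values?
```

Step-by-step execution trace:
1. try: `values.append('E')` → values = ['E'].
2. `temp = {'a': 1}['b']` raises KeyError.
3. bare `except` matches → `values.append('F')` → values = ['E', 'F'].
4. `else` is skipped (an exception was raised).
Result: ['E', 'F']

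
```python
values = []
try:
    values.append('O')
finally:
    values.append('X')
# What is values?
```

Step-by-step execution trace:
1. try: `values.append('O')` → values = ['O'].
2. The try body completes without raising.
3. finally always runs: `values.append('X')` → values = ['O', 'X'].
Result: ['O', 'X']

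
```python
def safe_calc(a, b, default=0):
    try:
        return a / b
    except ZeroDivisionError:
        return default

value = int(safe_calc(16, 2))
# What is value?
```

Step-by-step execution trace:
1. `safe_calc(16, 2)` enters try: `return 16 / 2` → returns 8.0. No exception raised.
2. `except ZeroDivisionError` is skipped.
3. `int(8.0)` → 8 → value = 8.
Result: 8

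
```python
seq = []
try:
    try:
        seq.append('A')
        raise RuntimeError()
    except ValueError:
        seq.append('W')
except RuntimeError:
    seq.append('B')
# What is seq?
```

Step-by-step execution trace:
1. Inner try: `seq.append('A')` → seq = ['A'].
2. `raise RuntimeError()` raises RuntimeError.
3. Inner `except ValueError` does not match RuntimeError; exception propagates to outer try.
4. Outer `except RuntimeError` matches → `seq.append('B')` → seq = ['A', 'B'].
Result: ['A', 'B']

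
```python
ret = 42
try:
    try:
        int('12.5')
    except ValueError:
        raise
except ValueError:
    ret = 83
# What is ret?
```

Step-by-step execution trace:
1. Inner try: `int('12.5')` raises ValueError.
2. Inner `except ValueError` matches; bare `raise` re-raises the same ValueError.
3. Outer `except ValueError` matches → ret = 83.
Result: 83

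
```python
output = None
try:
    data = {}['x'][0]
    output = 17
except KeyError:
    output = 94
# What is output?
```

Step-by-step execution trace:
1. `data = {}['x'][0]` raises KeyError.
2. `output = 17` is not reached.
3. `except KeyError` matches → output = 94.
Result: 94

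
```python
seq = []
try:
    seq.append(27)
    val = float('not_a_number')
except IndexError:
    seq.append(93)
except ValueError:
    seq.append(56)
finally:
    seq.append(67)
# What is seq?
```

Step-by-step execution trace:
1. try: `seq.append(27)` → seq = [27].
2. `val = float('not_a_number')` raises ValueError.
3. `except IndexError` does not match ValueError; skipped.
4. `except ValueError` matches → `seq.append(56)` → seq = [27, 56].
5. finally always runs: `seq.append(67)` → seq = [27, 56, 67].
Result: [27, 56, 67]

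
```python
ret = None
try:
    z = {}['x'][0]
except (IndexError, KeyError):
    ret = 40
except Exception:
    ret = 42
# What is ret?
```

Step-by-step execution trace:
1. `z = {}['x'][0]` raises KeyError.
2. `except (IndexError, KeyError)` matches (KeyError is in the tuple) → ret = 40.
3. `except Exception` is not reached.
Result: 40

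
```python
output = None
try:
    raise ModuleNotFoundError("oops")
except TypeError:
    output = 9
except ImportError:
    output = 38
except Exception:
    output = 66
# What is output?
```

Step-by-step execution trace:
1. `raise ModuleNotFoundError(...)` raises ModuleNotFoundError.
2. `except TypeError` does not match (ModuleNotFoundError is not a subclass of TypeError); skipped.
3. `except ImportError` matches (ModuleNotFoundError is a subclass of ImportError) → output = 38.
4. `except Exception` is not reached.
Result: 38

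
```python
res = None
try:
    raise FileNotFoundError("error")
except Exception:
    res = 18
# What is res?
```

Step-by-step execution trace:
1. `raise FileNotFoundError(...)` raises FileNotFoundError.
2. `except Exception` matches (FileNotFoundError is a subclass of Exception) → res = 18.
Result: 18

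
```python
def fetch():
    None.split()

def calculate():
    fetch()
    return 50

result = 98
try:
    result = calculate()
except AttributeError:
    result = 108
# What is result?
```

Step-by-step execution trace:
1. result starts at 98.
2. try: `calculate()` calls `fetch()`.
3. `fetch()` evaluates `None.split()`, which raises AttributeError; it propagates through calculate (uncaught).
4. `return 50` in calculate is not reached; the assignment to result does not complete.
5. `except AttributeError` matches → result = 108.
Result: 108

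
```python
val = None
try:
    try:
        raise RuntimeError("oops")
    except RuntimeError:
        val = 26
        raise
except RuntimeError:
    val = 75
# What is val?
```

Step-by-step execution trace:
1. Inner try: `raise RuntimeError("oops")` raises RuntimeError.
2. Inner `except RuntimeError` matches → val = 26.
3. bare `raise` re-raises the same RuntimeError.
4. Outer `except RuntimeError` matches → val = 75.
Result: 75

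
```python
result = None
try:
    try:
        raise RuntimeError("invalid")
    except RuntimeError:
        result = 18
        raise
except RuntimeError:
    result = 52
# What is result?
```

Step-by-step execution trace:
1. Inner try: `raise RuntimeError("invalid")` raises RuntimeError.
2. Inner `except RuntimeError` matches → result = 18.
3. bare `raise` re-raises the same RuntimeError.
4. Outer `except RuntimeError` matches → result = 52.
Result: 52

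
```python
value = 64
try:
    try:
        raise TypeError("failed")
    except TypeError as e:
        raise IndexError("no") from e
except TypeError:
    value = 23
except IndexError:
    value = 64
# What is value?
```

Step-by-step execution trace:
1. Inner try raises TypeError; inner `except TypeError as e` catches it.
2. `raise IndexError(...) from e` raises IndexError (TypeError is attached as __cause__, but only IndexError is active).
3. Outer `except TypeError` does not match IndexError; skipped.
4. Outer `except IndexError` matches → value = 64.
Result: 64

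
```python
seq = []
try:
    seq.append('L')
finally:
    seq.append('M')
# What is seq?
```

Step-by-step execution trace:
1. try: `seq.append('L')` → seq = ['L'].
2. The try body completes without raising.
3. finally always runs: `seq.append('M')` → seq = ['L', 'M'].
Result: ['L', 'M']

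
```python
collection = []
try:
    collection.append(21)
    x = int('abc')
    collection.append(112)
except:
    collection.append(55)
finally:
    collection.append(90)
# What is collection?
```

Step-by-step execution trace:
1. try: `collection.append(21)` → collection = [21].
2. `x = int('abc')` raises ValueError; `collection.append(112)` is not reached.
3. bare `except` matches → `collection.append(55)` → collection = [21, 55].
4. finally always runs: `collection.append(90)` → collection = [21, 55, 90].
Result: [21, 55, 90]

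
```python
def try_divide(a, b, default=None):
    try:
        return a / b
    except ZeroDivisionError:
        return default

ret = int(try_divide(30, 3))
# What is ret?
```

Step-by-step execution trace:
1. `try_divide(30, 3)` enters try: `return 30 / 3` → returns 10.0. No exception raised.
2. `except ZeroDivisionError` is skipped.
3. `int(10.0)` → 10 → ret = 10.
Result: 10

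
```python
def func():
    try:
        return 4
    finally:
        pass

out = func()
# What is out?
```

Step-by-step execution trace:
1. `func()` enters try: `return 4` sets pending return value 4.
2. Before returning, `finally: pass` runs (no effect).
3. func() returns 4 → out = 4.
Result: 4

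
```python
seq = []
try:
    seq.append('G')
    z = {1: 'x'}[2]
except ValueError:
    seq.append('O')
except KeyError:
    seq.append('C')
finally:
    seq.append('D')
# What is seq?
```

Step-by-step execution trace:
1. try: `seq.append('G')` → seq = ['G'].
2. `z = {1: 'x'}[2]` raises KeyError.
3. `except ValueError` does not match KeyError; skipped.
4. `except KeyError` matches → `seq.append('C')` → seq = ['G', 'C'].
5. finally always runs: `seq.append('D')` → seq = ['G', 'C', 'D'].
Result: ['G', 'C', 'D']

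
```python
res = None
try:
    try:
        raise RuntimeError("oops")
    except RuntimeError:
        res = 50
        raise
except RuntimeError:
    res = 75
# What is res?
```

Step-by-step execution trace:
1. Inner try: `raise RuntimeError("oops")` raises RuntimeError.
2. Inner `except RuntimeError` matches → res = 50.
3. bare `raise` re-raises the same RuntimeError.
4. Outer `except RuntimeError` matches → res = 75.
Result: 75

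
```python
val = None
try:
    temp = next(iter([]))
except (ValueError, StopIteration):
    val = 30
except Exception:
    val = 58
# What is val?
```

Step-by-step execution trace:
1. `temp = next(iter([]))` raises StopIteration.
2. `except (ValueError, StopIteration)` matches (StopIteration is in the tuple) → val = 30.
3. `except Exception` is not reached.
Result: 30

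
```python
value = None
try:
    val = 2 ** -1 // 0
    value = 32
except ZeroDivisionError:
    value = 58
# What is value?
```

Step-by-step execution trace:
1. `val = 2 ** -1 // 0` raises ZeroDivisionError.
2. `value = 32` is not reached.
3. `except ZeroDivisionError` matches → value = 58.
Result: 58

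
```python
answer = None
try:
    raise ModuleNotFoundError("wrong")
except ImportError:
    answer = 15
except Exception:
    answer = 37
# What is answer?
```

Step-by-step execution trace:
1. `raise ModuleNotFoundError(...)` raises ModuleNotFoundError.
2. `except ImportError` matches (ModuleNotFoundError is a subclass of ImportError) → answer = 15.
3. `except Exception` is not reached.
Result: 15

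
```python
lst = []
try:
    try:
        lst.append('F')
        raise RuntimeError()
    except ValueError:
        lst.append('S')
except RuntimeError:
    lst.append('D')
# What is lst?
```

Step-by-step execution trace:
1. Inner try: `lst.append('F')` → lst = ['F'].
2. `raise RuntimeError()` raises RuntimeError.
3. Inner `except ValueError` does not match RuntimeError; exception propagates to outer try.
4. Outer `except RuntimeError` matches → `lst.append('D')` → lst = ['F', 'D'].
Result: ['F', 'D']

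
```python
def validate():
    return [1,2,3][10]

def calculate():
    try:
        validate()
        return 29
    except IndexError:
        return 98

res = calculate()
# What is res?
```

Step-by-step execution trace:
1. `calculate()` calls `validate()`.
2. `validate()` evaluates `[1,2,3][10]`, which raises IndexError; it propagates to the caller.
3. `return 29` is not reached.
4. `except IndexError` in calculate matches → returns 98.
5. res = 98.
Result: 98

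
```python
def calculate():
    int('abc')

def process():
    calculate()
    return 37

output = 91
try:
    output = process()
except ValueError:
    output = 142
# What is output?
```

Step-by-step execution trace:
1. output starts at 91.
2. try: `process()` calls `calculate()`.
3. `calculate()` evaluates `int('abc')`, which raises ValueError; it propagates through process (uncaught).
4. `return 37` in process is not reached; the assignment to output does not complete.
5. `except ValueError` matches → output = 142.
Result: 142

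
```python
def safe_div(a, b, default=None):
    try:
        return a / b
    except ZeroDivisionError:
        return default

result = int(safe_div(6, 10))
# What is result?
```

Step-by-step execution trace:
1. `safe_div(6, 10)` enters try: `return 6 / 10` → returns 0.6. No exception raised.
2. `except ZeroDivisionError` is skipped.
3. `int(0.6)` → 0 → result = 0.
Result: 0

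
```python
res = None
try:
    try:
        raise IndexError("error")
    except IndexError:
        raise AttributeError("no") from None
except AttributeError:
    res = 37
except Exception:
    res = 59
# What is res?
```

Step-by-step execution trace:
1. Inner try raises IndexError; inner `except IndexError` catches it.
2. `raise AttributeError(...) from None` raises AttributeError (from None suppresses __context__, but the active exception is still AttributeError).
3. Outer `except AttributeError` matches → res = 37.
4. `except Exception` is not reached.
Result: 37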